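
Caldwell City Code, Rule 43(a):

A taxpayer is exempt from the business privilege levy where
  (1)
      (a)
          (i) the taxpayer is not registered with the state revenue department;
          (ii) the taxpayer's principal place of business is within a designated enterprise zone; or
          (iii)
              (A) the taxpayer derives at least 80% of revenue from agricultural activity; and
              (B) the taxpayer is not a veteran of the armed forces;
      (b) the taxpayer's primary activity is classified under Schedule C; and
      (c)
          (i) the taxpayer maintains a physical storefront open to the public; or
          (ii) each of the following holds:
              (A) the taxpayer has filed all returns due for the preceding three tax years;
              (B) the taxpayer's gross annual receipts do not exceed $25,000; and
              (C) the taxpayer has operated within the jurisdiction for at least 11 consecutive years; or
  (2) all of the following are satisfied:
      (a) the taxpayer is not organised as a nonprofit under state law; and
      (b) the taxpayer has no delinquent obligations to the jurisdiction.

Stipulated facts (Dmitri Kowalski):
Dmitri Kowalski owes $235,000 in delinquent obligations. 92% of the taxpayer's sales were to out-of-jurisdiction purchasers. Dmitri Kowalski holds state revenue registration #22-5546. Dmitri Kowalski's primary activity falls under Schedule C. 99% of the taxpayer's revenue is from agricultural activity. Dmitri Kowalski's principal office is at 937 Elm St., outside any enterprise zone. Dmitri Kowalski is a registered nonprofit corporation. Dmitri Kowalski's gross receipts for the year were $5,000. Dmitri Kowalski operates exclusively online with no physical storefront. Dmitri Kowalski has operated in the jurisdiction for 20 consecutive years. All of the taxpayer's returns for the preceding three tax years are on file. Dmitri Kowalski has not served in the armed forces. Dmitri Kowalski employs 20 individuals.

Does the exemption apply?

Yes — exempt.

(i) not (state-registered) — not met.
(ii) in enterprise zone — not satisfied.
(A) ≥80% agricultural — satisfied.
(B) not (veteran) — met.
(iii): T AND T → true.
So (a) is satisfied (F OR F OR T).
(b) Schedule C activity — met.
(i) has storefront — not satisfied.
(A) returns current — satisfied.
(B) receipts ≤ $25,000 — met.
(C) ≥ 11 yrs in jurisdiction — satisfied.
(ii): T AND T AND T → true.
(c): F OR T → true.
So (1) is satisfied (T AND T AND T).
(a) not (nonprofit) — not met.
(b) no delinquency — fails.
So (2) is not satisfied (F AND F).
So Overall is satisfied (T OR F).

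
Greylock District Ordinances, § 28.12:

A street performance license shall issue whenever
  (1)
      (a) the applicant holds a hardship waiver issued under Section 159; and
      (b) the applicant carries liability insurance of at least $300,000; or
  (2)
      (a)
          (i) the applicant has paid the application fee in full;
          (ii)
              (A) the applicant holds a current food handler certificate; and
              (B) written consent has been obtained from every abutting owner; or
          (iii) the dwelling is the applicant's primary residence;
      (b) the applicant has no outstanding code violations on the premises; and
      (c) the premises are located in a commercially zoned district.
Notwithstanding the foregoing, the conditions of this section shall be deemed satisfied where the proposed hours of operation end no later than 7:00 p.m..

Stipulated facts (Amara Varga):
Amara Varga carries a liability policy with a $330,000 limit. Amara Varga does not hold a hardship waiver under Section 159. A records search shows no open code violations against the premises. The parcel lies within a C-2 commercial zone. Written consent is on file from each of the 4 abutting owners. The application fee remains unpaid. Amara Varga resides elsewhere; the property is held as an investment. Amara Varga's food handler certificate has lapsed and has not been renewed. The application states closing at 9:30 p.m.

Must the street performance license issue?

(a) hardship waiver — fails.
(b) insurance ≥ $300,000 — satisfied.
(1) = F AND T = false.
(i) fee paid — fails.
(A) food handler cert. — not satisfied.
(B) all abutters consent — holds.
So (ii) is not satisfied (F AND T).
(iii) primary residence — fails.
(a): F OR F OR F → false.
(b) no code violations — met.
(c) commercially zoned — met.
So (2) is not satisfied (F AND T AND T).
So Overall is not satisfied (F OR F).
Exception (closes by 7 p.m.) — not satisfied.
Result: main false OR exception false → false.

No — denied.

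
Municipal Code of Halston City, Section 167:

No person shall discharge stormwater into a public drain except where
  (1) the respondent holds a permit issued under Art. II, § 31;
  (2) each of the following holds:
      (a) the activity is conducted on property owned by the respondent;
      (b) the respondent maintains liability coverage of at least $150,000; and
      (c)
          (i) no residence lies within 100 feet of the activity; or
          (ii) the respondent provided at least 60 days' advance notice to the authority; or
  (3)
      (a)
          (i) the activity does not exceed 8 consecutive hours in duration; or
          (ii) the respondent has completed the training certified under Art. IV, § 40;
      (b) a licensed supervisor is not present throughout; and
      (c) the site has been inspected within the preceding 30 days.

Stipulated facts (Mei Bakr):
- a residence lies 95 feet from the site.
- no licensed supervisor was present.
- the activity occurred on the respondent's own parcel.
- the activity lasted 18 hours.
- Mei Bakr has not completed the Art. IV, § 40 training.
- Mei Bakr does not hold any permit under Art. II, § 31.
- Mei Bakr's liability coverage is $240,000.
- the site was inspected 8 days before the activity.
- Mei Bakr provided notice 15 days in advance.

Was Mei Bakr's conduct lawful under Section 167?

No — unlawful.

(1) holds permit — not met.
(a) own property — satisfied.
(b) coverage ≥ $150,000 — holds.
(i) no residence in 100 ft — fails.
(ii) ≥60 days' notice — fails.
So (c) is not satisfied (F OR F).
So (2) is not satisfied (T AND T AND F).
(i) ≤ 8 hrs duration — not met.
(ii) training certified — not met.
So (a) is not satisfied (F OR F).
(b) not (supervisor present) — met.
(c) site inspected — satisfied.
(3) = F AND T AND T = false.
Overall: F OR F OR F → false.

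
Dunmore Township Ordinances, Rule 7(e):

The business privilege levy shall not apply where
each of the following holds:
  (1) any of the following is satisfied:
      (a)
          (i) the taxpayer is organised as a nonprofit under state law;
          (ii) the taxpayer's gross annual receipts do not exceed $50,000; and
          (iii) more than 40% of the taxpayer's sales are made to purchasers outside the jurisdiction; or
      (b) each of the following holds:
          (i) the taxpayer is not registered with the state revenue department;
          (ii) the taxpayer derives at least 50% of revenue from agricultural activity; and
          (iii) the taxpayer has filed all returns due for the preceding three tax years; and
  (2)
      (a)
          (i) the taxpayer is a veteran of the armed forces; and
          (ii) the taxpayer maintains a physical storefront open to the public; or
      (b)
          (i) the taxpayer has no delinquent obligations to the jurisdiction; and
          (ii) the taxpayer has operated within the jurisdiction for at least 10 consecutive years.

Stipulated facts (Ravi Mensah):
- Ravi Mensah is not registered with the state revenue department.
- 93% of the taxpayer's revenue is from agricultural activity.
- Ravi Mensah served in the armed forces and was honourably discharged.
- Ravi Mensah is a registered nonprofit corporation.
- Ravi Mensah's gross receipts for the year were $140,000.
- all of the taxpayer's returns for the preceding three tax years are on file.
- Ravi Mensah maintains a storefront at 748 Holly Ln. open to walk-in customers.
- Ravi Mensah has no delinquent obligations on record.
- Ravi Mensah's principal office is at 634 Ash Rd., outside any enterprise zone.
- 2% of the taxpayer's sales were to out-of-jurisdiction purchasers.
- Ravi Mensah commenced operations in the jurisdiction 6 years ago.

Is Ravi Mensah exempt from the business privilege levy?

(i) nonprofit — holds.
(ii) receipts ≤ $50,000 — not met.
(iii) >40% out-of-jur. sales — not satisfied.
So (a) is not satisfied (T AND F AND F).
(i) not (state-registered) — satisfied.
(ii) ≥50% agricultural — holds.
(iii) returns current — satisfied.
So (b) is satisfied (T AND T AND T).
So (1) is satisfied (F OR T).
(i) veteran — satisfied.
(ii) has storefront — satisfied.
(a) = T AND T = true.
(i) no delinquency — satisfied.
(ii) ≥ 10 yrs in jurisdiction — not satisfied.
(b) = T AND F = false.
(2): T OR F → true.
So Overall is satisfied (T AND T).

Yes — exempt.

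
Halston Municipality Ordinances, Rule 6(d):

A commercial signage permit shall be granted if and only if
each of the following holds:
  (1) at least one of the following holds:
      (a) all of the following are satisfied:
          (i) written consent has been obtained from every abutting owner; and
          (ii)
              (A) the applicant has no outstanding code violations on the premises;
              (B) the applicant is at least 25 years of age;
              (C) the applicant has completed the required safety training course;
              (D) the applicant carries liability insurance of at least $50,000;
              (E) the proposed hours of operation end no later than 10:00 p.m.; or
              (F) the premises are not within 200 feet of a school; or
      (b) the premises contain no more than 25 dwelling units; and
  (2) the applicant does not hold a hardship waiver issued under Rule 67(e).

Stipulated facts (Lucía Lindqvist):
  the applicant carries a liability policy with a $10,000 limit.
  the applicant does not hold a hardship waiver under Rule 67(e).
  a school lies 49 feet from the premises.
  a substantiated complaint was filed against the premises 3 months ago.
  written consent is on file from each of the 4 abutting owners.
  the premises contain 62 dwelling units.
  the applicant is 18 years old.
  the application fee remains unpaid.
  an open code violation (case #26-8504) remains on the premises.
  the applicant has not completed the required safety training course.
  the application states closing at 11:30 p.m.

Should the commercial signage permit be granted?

(i) all abutters consent — met.
(A) no code violations — fails.
(B) age ≥ 25 — not satisfied.
(C) safety training — not met.
(D) insurance ≥ $50,000 — not satisfied.
(E) closes by 10 p.m. — fails.
(F) ≥200 ft from school — fails.
(ii): F OR F OR F OR F OR F OR F → false.
(a) = T AND F = false.
(b) ≤ 25 units — fails.
So (1) is not satisfied (F OR F).
(2) not (hardship waiver) — met.
So Overall is not satisfied (F AND T).

No — denied.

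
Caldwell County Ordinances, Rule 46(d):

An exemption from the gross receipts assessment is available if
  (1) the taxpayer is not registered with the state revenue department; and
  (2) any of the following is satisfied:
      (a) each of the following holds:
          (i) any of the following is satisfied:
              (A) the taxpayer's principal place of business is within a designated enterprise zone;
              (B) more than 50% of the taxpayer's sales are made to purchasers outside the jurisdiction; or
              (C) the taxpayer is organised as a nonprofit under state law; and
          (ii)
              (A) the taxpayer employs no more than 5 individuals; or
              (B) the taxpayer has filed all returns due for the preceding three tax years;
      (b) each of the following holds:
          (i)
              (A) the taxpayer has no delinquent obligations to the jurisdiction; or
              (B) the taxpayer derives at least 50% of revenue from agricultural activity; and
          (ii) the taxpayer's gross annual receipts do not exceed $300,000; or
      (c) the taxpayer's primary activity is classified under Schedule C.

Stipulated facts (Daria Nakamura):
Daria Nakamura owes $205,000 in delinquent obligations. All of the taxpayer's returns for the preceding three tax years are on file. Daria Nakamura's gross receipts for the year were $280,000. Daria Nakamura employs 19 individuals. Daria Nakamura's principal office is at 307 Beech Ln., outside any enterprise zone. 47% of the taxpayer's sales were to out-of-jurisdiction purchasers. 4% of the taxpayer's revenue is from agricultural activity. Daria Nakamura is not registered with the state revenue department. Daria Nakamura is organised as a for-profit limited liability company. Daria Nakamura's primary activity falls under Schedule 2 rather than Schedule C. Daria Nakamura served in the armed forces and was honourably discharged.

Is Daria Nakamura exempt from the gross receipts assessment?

(1) not (state-registered) — satisfied.
(A) in enterprise zone — not met.
(B) >50% out-of-jur. sales — fails.
(C) nonprofit — fails.
(i) = F OR F OR F = false.
(A) ≤ 5 employees — fails.
(B) returns current — satisfied.
(ii) = F OR T = true.
(a): F AND T → false.
(A) no delinquency — fails.
(B) ≥50% agricultural — fails.
So (i) is not satisfied (F OR F).
(ii) receipts ≤ $300,000 — holds.
(b) = F AND T = false.
(c) Schedule C activity — fails.
(2) = F OR F OR F = false.
So Overall is not satisfied (T AND F).

No — not exempt.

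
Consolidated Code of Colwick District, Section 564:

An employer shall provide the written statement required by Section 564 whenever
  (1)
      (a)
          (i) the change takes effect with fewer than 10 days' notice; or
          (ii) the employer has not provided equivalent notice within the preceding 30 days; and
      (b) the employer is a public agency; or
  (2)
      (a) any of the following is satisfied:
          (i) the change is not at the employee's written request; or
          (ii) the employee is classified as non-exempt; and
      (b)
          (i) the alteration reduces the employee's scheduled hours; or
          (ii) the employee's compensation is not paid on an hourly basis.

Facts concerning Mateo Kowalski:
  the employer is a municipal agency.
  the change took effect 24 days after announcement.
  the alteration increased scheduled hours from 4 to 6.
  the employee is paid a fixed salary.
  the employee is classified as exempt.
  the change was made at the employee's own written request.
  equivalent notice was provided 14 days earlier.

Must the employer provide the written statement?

No — not required.

(i) < 10 days' notice — not met.
(ii) no recent notice — fails.
(a): F OR F → false.
(b) public agency — holds.
So (1) is not satisfied (F AND T).
(i) not employee-requested — fails.
(ii) non-exempt — not met.
(a) = F OR F = false.
(i) hours reduced — not satisfied.
(ii) not (hourly-paid) — satisfied.
So (b) is satisfied (F OR T).
So (2) is not satisfied (F AND T).
Overall = F OR F = false.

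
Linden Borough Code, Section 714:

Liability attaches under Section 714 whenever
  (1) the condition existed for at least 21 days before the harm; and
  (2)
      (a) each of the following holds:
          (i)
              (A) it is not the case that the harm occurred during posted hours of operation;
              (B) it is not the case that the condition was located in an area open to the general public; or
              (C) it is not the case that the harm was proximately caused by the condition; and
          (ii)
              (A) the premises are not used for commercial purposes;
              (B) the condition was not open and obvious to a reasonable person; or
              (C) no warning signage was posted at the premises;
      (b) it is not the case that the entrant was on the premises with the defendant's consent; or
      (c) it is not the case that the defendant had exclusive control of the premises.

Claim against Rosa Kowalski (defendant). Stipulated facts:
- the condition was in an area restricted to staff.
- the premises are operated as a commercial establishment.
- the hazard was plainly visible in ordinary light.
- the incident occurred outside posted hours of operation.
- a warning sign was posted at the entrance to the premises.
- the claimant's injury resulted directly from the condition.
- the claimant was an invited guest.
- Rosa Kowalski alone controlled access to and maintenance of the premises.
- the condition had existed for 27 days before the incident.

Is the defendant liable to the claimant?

(1) condition ≥21 days old — satisfied.
(A) not (during posted hours) — met.
(B) not (public area) — satisfied.
(C) not (proximate cause) — not satisfied.
(i): T OR T OR F → true.
(A) not (commercial use) — not satisfied.
(B) not open/obvious — not satisfied.
(C) no signage posted — fails.
(ii) = F OR F OR F = false.
So (a) is not satisfied (T AND F).
(b) not (consent to enter) — not satisfied.
(c) not (exclusive control) — fails.
(2) = F OR F OR F = false.
Overall: T AND F → false.

No — not liable.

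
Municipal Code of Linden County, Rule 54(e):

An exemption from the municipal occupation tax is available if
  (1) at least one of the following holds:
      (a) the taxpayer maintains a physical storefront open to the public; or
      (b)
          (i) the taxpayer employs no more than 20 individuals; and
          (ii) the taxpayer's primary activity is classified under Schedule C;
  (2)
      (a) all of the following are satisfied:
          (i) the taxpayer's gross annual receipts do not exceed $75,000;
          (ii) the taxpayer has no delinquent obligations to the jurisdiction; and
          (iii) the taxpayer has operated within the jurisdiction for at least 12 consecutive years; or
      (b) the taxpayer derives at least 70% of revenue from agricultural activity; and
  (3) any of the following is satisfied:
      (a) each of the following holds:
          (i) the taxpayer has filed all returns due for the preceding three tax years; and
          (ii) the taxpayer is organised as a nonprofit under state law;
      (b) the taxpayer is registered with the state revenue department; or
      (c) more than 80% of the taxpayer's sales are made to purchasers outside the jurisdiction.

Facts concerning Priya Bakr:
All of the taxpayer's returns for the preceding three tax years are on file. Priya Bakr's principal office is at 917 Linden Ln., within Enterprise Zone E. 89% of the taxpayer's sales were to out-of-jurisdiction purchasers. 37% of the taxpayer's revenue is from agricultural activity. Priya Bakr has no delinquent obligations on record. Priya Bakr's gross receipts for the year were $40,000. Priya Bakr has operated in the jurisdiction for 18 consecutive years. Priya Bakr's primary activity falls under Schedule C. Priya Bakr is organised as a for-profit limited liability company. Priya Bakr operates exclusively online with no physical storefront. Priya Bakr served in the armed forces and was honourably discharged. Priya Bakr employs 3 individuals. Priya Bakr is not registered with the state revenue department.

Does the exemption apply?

Yes — exempt.

(a) has storefront — not satisfied.
(i) ≤ 20 employees — satisfied.
(ii) Schedule C activity — holds.
(b): T AND T → true.
(1): F OR T → true.
(i) receipts ≤ $75,000 — met.
(ii) no delinquency — holds.
(iii) ≥ 12 yrs in jurisdiction — satisfied.
(a) = T AND T AND T = true.
(b) ≥70% agricultural — not satisfied.
(2): T OR F → true.
(i) returns current — met.
(ii) nonprofit — fails.
So (a) is not satisfied (T AND F).
(b) state-registered — not met.
(c) >80% out-of-jur. sales — holds.
(3): F OR F OR T → true.
Overall: T AND T AND T → true.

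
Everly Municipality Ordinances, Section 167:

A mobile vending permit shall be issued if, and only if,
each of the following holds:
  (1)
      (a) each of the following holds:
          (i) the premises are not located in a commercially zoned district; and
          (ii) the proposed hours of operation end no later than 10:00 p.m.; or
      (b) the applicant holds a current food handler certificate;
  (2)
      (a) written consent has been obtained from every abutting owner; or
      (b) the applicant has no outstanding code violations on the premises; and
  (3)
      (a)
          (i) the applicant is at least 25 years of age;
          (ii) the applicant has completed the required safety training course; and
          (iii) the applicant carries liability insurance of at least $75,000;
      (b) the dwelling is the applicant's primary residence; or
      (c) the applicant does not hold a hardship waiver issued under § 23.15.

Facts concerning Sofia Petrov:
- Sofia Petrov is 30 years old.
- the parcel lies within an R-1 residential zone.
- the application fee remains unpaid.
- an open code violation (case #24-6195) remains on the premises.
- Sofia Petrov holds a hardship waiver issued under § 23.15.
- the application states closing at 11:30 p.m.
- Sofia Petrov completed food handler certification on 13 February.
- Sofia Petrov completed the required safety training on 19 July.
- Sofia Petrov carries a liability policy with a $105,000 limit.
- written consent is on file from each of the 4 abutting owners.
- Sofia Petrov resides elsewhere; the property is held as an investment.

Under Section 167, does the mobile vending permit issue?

(i) not (commercially zoned) — met.
(ii) closes by 10 p.m. — not satisfied.
(a) = T AND F = false.
(b) food handler cert. — met.
(1) = F OR T = true.
(a) all abutters consent — holds.
(b) no code violations — fails.
(2): T OR F → true.
(i) age ≥ 25 — holds.
(ii) safety training — satisfied.
(iii) insurance ≥ $75,000 — satisfied.
(a): T AND T AND T → true.
(b) primary residence — not satisfied.
(c) not (hardship waiver) — not met.
(3) = T OR F OR F = true.
Overall = T AND T AND T = true.

Yes — granted.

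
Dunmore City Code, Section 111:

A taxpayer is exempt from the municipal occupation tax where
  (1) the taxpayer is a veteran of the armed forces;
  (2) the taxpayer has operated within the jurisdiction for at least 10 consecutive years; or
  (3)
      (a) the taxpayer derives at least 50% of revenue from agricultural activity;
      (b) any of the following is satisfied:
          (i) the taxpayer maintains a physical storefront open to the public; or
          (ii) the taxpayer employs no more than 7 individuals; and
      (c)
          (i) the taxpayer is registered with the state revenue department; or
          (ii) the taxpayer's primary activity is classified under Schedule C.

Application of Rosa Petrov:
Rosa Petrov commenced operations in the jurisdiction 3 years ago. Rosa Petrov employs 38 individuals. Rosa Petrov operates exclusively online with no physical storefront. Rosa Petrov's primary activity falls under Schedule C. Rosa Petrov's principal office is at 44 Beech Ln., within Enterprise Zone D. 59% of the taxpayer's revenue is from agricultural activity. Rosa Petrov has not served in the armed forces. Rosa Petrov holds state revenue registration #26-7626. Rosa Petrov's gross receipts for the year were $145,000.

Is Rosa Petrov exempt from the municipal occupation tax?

No — not exempt.

(1) veteran — fails.
(2) ≥ 10 yrs in jurisdiction — not satisfied.
(a) ≥50% agricultural — holds.
(i) has storefront — not satisfied.
(ii) ≤ 7 employees — not met.
(b) = F OR F = false.
(i) state-registered — holds.
(ii) Schedule C activity — holds.
(c): T OR T → true.
(3) = T AND F AND T = false.
So Overall is not satisfied (F OR F OR F).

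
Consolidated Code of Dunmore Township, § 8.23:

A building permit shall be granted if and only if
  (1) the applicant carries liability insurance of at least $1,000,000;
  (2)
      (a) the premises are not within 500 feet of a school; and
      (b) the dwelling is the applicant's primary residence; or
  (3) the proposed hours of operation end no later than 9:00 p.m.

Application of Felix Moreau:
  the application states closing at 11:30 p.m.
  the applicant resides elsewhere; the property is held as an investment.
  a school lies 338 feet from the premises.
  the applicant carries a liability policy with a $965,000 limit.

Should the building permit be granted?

No — denied.

(1) insurance ≥ $1,000,000 — fails.
(a) ≥500 ft from school — not satisfied.
(b) primary residence — not satisfied.
(2) = F AND F = false.
(3) closes by 9 p.m. — fails.
So Overall is not satisfied (F OR F OR F).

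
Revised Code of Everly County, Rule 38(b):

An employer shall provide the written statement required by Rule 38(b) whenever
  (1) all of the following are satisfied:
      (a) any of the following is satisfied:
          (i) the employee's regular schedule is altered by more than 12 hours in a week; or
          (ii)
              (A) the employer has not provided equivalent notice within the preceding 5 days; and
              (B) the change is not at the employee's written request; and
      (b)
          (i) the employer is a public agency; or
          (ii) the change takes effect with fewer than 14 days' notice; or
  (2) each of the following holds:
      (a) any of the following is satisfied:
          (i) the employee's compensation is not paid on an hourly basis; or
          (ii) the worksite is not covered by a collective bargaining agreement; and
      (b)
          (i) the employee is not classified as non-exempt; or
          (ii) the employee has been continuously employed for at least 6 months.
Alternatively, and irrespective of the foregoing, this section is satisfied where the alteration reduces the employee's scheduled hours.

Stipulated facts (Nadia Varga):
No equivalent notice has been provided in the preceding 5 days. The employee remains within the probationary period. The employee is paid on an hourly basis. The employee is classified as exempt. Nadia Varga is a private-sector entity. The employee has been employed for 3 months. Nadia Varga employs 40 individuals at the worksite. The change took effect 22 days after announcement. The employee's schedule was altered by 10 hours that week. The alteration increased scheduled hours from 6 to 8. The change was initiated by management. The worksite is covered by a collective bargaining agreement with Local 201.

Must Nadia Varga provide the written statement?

No — not required.

(i) schedule shift > 12h — not met.
(A) no recent notice — met.
(B) not employee-requested — satisfied.
(ii): T AND T → true.
(a): F OR T → true.
(i) public agency — not satisfied.
(ii) < 14 days' notice — not met.
(b): F OR F → false.
(1) = T AND F = false.
(i) not (hourly-paid) — fails.
(ii) no CBA — fails.
(a): F OR F → false.
(i) not (non-exempt) — holds.
(ii) tenure ≥ 6 mo. — not met.
(b) = T OR F = true.
(2) = F AND T = false.
Overall: F OR F → false.
Exception (hours reduced) — not satisfied.
Result: main false OR exception false → false.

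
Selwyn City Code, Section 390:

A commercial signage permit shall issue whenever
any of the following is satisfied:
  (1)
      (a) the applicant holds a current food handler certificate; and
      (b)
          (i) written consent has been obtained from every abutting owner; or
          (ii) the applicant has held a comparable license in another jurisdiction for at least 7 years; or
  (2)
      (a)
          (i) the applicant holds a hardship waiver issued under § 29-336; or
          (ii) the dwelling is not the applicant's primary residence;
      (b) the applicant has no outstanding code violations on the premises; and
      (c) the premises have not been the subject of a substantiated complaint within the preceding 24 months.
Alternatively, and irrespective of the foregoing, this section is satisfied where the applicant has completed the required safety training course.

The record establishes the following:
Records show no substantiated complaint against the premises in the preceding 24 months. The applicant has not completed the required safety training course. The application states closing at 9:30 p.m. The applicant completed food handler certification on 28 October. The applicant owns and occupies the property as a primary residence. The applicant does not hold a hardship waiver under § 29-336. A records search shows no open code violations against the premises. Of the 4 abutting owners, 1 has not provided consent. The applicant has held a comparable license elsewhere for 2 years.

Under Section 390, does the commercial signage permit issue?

(a) food handler cert. — satisfied.
(i) all abutters consent — not satisfied.
(ii) prior license ≥ 7 yr — not satisfied.
So (b) is not satisfied (F OR F).
(1) = T AND F = false.
(i) hardship waiver — not satisfied.
(ii) not (primary residence) — fails.
(a): F OR F → false.
(b) no code violations — met.
(c) no complaint in 24 mo. — met.
(2) = F AND T AND T = false.
Overall: F OR F → false.
Exception (safety training) — not satisfied.
Result: main false OR exception false → false.

No — denied.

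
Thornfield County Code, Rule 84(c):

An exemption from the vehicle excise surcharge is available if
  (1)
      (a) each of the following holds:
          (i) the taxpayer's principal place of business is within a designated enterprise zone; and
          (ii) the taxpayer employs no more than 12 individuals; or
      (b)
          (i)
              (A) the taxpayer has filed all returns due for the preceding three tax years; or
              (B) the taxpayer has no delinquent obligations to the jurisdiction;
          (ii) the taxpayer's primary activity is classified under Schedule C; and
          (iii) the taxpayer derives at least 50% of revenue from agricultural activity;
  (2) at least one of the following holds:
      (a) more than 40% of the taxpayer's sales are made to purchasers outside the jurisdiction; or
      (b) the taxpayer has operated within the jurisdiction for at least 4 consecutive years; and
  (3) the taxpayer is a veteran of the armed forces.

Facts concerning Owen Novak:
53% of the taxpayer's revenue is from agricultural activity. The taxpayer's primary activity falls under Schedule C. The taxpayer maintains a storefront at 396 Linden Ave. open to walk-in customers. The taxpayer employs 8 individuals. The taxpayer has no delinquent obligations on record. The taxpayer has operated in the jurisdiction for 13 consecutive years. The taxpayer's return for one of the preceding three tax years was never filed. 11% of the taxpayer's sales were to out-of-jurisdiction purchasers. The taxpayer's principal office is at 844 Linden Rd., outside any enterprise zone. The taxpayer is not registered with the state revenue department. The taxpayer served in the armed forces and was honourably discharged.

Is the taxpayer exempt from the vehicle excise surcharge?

(i) in enterprise zone — fails.
(ii) ≤ 12 employees — met.
(a) = F AND T = false.
(A) returns current — not met.
(B) no delinquency — met.
(i) = F OR T = true.
(ii) Schedule C activity — met.
(iii) ≥50% agricultural — holds.
(b) = T AND T AND T = true.
(1) = F OR T = true.
(a) >40% out-of-jur. sales — fails.
(b) ≥ 4 yrs in jurisdiction — met.
(2): F OR T → true.
(3) veteran — satisfied.
Overall = T AND T AND T = true.

Yes — exempt.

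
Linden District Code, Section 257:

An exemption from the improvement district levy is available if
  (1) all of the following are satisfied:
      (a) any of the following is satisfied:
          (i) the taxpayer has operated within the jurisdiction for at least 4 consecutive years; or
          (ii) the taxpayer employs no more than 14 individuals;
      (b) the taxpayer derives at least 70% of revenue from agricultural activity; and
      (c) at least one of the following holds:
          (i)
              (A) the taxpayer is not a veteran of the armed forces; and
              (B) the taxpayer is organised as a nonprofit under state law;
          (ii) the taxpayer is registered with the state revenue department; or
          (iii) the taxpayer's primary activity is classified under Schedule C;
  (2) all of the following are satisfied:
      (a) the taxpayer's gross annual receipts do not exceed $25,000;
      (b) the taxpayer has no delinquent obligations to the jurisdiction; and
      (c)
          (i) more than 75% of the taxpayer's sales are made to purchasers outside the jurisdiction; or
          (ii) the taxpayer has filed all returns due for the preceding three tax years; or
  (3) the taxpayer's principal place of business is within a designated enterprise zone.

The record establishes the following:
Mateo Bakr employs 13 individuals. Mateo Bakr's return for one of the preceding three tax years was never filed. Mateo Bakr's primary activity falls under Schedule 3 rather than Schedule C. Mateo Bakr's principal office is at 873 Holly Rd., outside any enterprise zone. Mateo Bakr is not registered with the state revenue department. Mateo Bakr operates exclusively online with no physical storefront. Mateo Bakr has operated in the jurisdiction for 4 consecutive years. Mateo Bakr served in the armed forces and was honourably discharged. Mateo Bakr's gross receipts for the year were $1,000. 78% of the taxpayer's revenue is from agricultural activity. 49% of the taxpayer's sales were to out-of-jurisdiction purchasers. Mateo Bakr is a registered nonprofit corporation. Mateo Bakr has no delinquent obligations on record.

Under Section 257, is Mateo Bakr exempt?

No — not exempt.

(i) ≥ 4 yrs in jurisdiction — holds.
(ii) ≤ 14 employees — met.
(a) = T OR T = true.
(b) ≥70% agricultural — holds.
(A) not (veteran) — not met.
(B) nonprofit — satisfied.
(i): F AND T → false.
(ii) state-registered — not met.
(iii) Schedule C activity — fails.
(c): F OR F OR F → false.
(1): T AND T AND F → false.
(a) receipts ≤ $25,000 — met.
(b) no delinquency — holds.
(i) >75% out-of-jur. sales — not satisfied.
(ii) returns current — fails.
So (c) is not satisfied (F OR F).
(2): T AND T AND F → false.
(3) in enterprise zone — not satisfied.
Overall: F OR F OR F → false.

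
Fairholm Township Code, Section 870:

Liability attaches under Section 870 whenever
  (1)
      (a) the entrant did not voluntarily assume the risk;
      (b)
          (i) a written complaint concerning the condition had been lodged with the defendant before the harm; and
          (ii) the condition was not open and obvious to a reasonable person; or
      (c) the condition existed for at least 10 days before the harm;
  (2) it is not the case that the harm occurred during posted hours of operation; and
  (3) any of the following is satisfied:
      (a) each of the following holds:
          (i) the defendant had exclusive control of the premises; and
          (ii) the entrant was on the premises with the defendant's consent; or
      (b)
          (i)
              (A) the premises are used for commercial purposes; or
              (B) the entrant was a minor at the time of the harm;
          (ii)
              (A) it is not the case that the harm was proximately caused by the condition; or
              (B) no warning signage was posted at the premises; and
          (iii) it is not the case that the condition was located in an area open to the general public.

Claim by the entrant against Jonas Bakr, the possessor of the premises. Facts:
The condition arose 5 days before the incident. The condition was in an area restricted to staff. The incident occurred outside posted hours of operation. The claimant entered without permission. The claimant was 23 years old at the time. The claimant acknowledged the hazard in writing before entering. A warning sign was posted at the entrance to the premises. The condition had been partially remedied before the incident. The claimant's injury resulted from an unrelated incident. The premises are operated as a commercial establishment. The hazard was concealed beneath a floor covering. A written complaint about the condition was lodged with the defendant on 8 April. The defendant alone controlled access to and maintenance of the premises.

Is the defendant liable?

Yes — liable.

(a) no assumed risk — fails.
(i) complaint lodged — satisfied.
(ii) not open/obvious — satisfied.
So (b) is satisfied (T AND T).
(c) condition ≥10 days old — fails.
(1): F OR T OR F → true.
(2) not (during posted hours) — holds.
(i) exclusive control — holds.
(ii) consent to enter — fails.
(a) = T AND F = false.
(A) commercial use — satisfied.
(B) entrant a minor — fails.
(i): T OR F → true.
(A) not (proximate cause) — holds.
(B) no signage posted — not satisfied.
So (ii) is satisfied (T OR F).
(iii) not (public area) — holds.
(b) = T AND T AND T = true.
(3) = F OR T = true.
So Overall is satisfied (T AND T AND T).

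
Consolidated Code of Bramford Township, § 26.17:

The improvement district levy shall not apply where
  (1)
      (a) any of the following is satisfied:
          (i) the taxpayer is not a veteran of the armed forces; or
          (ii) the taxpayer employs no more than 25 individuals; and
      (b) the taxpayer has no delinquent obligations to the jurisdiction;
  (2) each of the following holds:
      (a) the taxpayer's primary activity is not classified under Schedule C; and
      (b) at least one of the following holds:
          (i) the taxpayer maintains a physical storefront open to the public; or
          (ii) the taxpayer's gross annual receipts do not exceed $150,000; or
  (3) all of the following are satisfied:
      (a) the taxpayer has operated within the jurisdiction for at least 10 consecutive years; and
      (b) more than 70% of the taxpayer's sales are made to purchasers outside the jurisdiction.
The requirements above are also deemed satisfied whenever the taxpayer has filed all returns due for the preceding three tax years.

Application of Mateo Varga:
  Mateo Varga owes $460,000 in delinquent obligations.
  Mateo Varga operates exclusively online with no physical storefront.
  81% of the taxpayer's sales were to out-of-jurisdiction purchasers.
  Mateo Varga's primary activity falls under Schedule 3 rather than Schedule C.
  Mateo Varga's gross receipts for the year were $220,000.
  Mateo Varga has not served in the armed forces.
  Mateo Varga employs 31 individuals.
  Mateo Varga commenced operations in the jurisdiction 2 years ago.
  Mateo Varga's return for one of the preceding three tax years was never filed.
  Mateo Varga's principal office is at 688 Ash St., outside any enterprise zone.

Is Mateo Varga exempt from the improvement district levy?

(i) not (veteran) — satisfied.
(ii) ≤ 25 employees — not met.
(a): T OR F → true.
(b) no delinquency — not met.
(1) = T AND F = false.
(a) not (Schedule C activity) — satisfied.
(i) has storefront — not met.
(ii) receipts ≤ $150,000 — not met.
So (b) is not satisfied (F OR F).
(2): T AND F → false.
(a) ≥ 10 yrs in jurisdiction — not met.
(b) >70% out-of-jur. sales — met.
(3): F AND T → false.
Overall = F OR F OR F = false.
Exception (returns current) — not satisfied.
Result: main false OR exception false → false.

No — not exempt.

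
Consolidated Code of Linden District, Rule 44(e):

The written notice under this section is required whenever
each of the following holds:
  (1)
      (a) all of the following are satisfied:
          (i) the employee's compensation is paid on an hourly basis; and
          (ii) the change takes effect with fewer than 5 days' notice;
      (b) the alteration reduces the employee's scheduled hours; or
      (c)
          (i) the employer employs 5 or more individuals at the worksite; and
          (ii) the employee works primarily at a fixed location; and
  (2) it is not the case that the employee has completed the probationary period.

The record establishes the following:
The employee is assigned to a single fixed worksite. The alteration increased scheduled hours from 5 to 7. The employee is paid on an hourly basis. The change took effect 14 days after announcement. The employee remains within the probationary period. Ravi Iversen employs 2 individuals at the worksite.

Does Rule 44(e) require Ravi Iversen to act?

(i) hourly-paid — satisfied.
(ii) < 5 days' notice — fails.
(a) = T AND F = false.
(b) hours reduced — not met.
(i) ≥ 5 at site — not met.
(ii) fixed location — holds.
So (c) is not satisfied (F AND T).
(1): F OR F OR F → false.
(2) not (past probation) — met.
Overall = F AND T = false.

No — not required.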